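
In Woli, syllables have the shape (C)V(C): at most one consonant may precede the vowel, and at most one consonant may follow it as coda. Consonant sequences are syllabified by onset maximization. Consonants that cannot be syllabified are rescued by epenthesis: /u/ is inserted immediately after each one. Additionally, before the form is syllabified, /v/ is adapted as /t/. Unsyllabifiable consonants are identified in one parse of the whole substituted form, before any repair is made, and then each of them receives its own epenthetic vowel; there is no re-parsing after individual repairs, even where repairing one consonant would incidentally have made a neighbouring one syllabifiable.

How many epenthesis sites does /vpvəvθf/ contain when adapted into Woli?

4

After substitution the input is /tptətθf/.
The unsyllabifiable consonants are /t/, /p/, /θ/, /f/; each receives one epenthetic vowel.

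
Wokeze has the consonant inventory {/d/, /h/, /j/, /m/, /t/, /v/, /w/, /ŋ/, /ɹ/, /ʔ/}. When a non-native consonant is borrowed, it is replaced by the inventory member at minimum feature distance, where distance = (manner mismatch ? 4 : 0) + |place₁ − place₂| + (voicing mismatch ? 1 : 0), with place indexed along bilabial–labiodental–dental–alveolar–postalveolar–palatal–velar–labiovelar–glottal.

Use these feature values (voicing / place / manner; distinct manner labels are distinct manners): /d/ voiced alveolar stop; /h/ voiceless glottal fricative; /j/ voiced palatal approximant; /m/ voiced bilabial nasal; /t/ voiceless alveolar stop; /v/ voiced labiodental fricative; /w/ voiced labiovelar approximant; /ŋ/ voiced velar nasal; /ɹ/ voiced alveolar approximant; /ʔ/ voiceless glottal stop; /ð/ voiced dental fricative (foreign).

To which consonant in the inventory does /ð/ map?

/v/ is closest: same manner (fricative), place distance 1 (dental→labiodental), same voicing; total 1. Next closest is /d/ at distance 5.

v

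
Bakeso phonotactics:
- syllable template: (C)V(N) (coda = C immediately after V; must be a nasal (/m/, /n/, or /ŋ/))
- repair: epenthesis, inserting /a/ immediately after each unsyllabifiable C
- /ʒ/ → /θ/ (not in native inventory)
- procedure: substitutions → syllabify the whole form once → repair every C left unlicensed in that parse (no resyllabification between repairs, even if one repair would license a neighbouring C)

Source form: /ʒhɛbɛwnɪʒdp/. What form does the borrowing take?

Substitution: /ʒ/ → /θ/, giving /θhɛbɛwnɪθdp/.
The consonants /θ/, /w/, /θ/, /d/, /p/ cannot be parsed into a legal (C)V(N) syllable (only a nasal (/m/, /n/, or /ŋ/) is licensed in coda position; onsets are limited to one consonant).
Inserting the epenthetic vowel yields /θ/ → /θa/, /w/ → /wa/, /θ/ → /θa/, /d/ → /da/, /p/ → /pa/.

θahɛbɛwanɪθadapa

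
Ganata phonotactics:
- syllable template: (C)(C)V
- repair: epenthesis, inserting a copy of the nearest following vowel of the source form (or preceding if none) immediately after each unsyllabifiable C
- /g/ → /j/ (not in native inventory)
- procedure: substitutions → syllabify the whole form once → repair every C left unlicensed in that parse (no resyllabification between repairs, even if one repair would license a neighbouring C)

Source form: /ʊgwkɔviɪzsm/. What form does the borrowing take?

Substitution: /g/ → /j/, giving /ʊjwkɔviɪzsm/.
The consonants /j/, /z/, /s/, /m/ cannot be parsed into a legal (C)(C)V syllable (no codas are permitted; onsets may contain at most 2 consonants).
Inserting the epenthetic vowel yields /j/ → /jɔ/, /z/ → /zɪ/, /s/ → /sɪ/, /m/ → /mɪ/.

ʊjɔwkɔviɪzɪsɪmɪ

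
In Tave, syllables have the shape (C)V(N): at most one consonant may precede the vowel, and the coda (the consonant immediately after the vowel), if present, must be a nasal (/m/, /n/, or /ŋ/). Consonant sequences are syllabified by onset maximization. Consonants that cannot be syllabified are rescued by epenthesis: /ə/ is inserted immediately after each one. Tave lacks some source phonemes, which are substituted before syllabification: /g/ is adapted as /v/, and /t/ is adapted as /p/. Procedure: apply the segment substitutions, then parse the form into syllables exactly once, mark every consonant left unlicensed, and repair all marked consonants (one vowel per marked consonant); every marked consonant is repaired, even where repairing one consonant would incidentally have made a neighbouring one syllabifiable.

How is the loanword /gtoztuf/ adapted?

Substitution: /g/ → /v/, /t/ → /p/, giving /vpozpuf/.
The consonants /v/, /z/, /f/ cannot be parsed into a legal (C)V(N) syllable (only a nasal (/m/, /n/, or /ŋ/) is licensed in coda position; onsets are limited to one consonant).
Inserting the epenthetic vowel yields /v/ → /və/, /z/ → /zə/, /f/ → /fə/.

vəpozəpufə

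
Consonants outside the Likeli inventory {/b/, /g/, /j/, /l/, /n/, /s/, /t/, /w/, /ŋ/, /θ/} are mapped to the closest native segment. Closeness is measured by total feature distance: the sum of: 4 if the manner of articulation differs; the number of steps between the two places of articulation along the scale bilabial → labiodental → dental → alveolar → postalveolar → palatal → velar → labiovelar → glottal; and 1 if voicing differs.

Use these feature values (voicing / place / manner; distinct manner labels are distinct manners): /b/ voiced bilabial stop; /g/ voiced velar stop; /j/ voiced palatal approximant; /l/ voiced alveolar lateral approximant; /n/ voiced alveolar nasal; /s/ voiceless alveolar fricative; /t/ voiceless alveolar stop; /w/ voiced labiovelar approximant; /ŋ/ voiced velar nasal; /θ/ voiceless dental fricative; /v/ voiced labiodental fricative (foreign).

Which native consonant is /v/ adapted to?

/θ/ is closest: same manner (fricative), place distance 1 (labiodental→dental), voicing differs (+1); total 2. Next closest is /s/ at distance 3.

θ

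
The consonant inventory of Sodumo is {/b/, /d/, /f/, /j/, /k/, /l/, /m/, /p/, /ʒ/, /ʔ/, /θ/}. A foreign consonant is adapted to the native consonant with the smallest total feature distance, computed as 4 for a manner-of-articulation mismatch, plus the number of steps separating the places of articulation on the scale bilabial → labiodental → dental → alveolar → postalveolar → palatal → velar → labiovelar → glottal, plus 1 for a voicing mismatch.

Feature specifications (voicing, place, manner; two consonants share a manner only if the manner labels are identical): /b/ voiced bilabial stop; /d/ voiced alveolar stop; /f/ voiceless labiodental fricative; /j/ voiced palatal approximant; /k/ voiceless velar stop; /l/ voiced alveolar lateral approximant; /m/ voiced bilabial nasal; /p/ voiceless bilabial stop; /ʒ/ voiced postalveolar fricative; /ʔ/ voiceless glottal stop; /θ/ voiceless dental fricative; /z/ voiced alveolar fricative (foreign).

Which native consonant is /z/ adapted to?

ʒ

/ʒ/ is closest: same manner (fricative), place distance 1 (alveolar→postalveolar), same voicing; total 1. Next closest is /θ/ at distance 2.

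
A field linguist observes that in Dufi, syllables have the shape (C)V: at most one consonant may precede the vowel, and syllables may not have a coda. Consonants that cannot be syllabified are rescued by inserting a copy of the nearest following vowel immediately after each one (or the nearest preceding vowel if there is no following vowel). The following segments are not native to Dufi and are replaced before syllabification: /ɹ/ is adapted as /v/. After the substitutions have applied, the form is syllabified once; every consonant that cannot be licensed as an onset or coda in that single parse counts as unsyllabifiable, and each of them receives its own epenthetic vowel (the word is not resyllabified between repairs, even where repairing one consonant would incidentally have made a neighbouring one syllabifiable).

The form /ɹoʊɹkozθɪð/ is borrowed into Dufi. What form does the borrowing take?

Substitution: /ɹ/ → /v/, giving /voʊvkozθɪð/.
The consonants /v/, /z/, /ð/ cannot be parsed into a legal (C)V syllable (no codas are permitted; onsets are limited to one consonant).
Each unlicensed consonant becomes the onset of a new syllable: /v/ → /vo/, /z/ → /zɪ/, /ð/ → /ðɪ/.

voʊvokozɪθɪðɪ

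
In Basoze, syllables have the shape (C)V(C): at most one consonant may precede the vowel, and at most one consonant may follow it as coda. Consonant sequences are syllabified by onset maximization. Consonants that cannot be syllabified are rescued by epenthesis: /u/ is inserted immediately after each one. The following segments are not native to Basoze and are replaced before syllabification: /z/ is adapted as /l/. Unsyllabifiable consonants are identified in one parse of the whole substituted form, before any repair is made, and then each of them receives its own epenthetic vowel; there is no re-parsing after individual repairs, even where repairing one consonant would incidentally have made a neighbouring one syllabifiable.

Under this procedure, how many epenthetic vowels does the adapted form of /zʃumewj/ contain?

2

After substitution the input is /lʃumewj/.
The unsyllabifiable consonants are /l/, /j/; each receives one epenthetic vowel.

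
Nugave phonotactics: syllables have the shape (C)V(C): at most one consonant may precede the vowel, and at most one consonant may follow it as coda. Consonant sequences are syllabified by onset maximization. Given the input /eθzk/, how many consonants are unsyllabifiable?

2

Under (C)V(C), the unsyllabifiable consonants are /z/, /k/ (at most one coda consonant is licensed; onsets are limited to one consonant).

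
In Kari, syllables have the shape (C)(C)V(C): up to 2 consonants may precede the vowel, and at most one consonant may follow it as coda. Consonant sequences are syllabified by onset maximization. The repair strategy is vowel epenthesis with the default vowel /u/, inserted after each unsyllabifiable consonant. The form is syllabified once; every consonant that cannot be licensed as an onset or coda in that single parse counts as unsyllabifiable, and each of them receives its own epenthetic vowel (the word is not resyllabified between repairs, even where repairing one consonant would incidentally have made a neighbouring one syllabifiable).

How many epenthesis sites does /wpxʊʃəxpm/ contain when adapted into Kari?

3

The unsyllabifiable consonants are /w/, /p/, /m/; each receives one epenthetic vowel.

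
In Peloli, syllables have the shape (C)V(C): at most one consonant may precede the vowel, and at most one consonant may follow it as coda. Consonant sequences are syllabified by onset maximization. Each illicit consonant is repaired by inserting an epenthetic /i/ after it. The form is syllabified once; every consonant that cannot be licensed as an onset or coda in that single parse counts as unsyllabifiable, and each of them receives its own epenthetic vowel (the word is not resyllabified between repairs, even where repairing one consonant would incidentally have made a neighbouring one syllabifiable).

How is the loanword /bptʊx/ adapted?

bipitʊx

The consonants /b/, /p/ cannot be parsed into a legal (C)V(C) syllable (at most one coda consonant is licensed; onsets are limited to one consonant).
Epenthesis after each stranded consonant: /b/ → /bi/, /p/ → /pi/.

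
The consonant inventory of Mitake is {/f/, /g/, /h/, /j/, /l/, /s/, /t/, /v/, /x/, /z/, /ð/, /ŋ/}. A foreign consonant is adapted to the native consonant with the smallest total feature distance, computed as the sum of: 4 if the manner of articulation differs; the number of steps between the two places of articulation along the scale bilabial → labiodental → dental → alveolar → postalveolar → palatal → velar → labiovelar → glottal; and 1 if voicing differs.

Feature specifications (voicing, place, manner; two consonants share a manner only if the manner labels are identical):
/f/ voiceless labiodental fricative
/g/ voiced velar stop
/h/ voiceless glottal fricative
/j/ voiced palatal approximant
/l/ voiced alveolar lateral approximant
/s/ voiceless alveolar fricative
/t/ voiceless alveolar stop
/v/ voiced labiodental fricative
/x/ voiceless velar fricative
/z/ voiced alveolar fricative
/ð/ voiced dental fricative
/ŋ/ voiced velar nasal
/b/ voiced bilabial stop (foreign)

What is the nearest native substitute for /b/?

t

/t/ is closest: same manner (stop), place distance 3 (bilabial→alveolar), voicing differs (+1); total 4. Next closest is /v/ at distance 5.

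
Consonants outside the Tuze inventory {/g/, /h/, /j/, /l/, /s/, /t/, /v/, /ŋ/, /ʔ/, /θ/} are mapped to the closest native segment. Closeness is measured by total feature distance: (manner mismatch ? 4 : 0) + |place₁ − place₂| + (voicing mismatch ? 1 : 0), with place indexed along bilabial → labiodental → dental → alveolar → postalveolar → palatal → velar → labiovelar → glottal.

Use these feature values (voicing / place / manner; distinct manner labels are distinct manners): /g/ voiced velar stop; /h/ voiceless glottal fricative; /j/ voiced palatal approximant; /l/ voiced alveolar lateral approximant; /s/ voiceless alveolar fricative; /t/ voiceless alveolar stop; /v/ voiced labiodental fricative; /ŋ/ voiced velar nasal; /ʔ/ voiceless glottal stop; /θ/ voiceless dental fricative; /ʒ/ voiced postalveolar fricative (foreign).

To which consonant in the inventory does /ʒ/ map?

/s/ is closest: same manner (fricative), place distance 1 (postalveolar→alveolar), voicing differs (+1); total 2. Next closest is /v/ at distance 3.

s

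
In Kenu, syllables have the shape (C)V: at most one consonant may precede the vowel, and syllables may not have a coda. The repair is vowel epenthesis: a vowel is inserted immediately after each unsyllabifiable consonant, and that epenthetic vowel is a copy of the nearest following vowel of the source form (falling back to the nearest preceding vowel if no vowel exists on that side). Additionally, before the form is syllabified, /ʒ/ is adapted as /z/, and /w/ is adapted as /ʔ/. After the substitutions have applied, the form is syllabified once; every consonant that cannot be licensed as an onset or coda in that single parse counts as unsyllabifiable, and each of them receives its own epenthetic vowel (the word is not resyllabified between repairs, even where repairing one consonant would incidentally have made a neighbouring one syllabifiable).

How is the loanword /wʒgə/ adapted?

Substitution: /w/ → /ʔ/, /ʒ/ → /z/, giving /ʔzgə/.
The consonants /ʔ/, /z/ cannot be parsed into a legal (C)V syllable (no codas are permitted; onsets are limited to one consonant).
Epenthesis after each stranded consonant: /ʔ/ → /ʔə/, /z/ → /zə/.

ʔəzəgə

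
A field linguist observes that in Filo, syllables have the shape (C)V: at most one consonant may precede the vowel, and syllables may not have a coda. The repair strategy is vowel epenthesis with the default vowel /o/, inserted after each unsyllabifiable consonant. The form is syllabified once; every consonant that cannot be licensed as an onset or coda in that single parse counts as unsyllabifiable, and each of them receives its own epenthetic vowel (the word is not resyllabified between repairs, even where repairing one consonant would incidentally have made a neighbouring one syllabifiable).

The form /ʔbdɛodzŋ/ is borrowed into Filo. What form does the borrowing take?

Syllabifying with onset maximization leaves /ʔ/, /b/, /d/, /z/, /ŋ/ stranded (no codas are permitted; onsets are limited to one consonant).
Epenthesis after each stranded consonant: /ʔ/ → /ʔo/, /b/ → /bo/, /d/ → /do/, /z/ → /zo/, /ŋ/ → /ŋo/.

ʔobodɛodozoŋo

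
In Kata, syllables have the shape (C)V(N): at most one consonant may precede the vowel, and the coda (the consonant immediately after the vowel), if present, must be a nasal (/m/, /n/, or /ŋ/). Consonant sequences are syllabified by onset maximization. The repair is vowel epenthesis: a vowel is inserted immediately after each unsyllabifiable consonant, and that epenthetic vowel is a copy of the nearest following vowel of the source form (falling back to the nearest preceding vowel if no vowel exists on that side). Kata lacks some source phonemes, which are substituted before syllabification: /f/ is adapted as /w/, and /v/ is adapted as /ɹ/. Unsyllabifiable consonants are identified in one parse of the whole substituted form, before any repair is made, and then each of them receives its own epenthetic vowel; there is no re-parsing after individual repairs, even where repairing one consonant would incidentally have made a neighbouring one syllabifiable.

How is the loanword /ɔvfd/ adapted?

Substitution: /v/ → /ɹ/, /f/ → /w/, giving /ɔɹwd/.
Syllabifying with onset maximization leaves /ɹ/, /w/, /d/ stranded (only a nasal (/m/, /n/, or /ŋ/) is licensed in coda position; onsets are limited to one consonant).
Epenthesis after each stranded consonant: /ɹ/ → /ɹɔ/, /w/ → /wɔ/, /d/ → /dɔ/.

ɔɹɔwɔdɔ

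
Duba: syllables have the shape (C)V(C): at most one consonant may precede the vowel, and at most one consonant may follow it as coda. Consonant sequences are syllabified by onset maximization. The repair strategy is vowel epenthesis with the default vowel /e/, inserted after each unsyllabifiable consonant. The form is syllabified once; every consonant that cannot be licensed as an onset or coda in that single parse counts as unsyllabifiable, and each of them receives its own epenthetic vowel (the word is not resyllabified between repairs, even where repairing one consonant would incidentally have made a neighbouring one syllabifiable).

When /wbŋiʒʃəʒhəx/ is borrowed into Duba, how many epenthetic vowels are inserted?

2

The unsyllabifiable consonants are /w/, /b/; each receives one epenthetic vowel.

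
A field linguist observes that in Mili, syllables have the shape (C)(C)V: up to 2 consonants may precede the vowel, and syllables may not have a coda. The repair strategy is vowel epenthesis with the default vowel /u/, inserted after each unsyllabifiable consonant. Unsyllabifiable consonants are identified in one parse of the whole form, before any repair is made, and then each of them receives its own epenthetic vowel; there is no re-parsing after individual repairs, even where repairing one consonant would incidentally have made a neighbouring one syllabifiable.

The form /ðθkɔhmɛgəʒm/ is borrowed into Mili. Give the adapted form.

ðuθkɔhmɛgəʒumu

The consonants /ð/, /ʒ/, /m/ cannot be parsed into a legal (C)(C)V syllable (no codas are permitted; onsets may contain at most 2 consonants).
Epenthesis after each stranded consonant: /ð/ → /ðu/, /ʒ/ → /ʒu/, /m/ → /mu/.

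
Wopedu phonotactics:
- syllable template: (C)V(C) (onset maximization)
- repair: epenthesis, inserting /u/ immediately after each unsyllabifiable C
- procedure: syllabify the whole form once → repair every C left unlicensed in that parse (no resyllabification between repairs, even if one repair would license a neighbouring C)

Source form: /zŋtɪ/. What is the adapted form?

zuŋutɪ

Syllabifying with onset maximization leaves /z/, /ŋ/ stranded (at most one coda consonant is licensed; onsets are limited to one consonant).
Inserting the epenthetic vowel yields /z/ → /zu/, /ŋ/ → /ŋu/.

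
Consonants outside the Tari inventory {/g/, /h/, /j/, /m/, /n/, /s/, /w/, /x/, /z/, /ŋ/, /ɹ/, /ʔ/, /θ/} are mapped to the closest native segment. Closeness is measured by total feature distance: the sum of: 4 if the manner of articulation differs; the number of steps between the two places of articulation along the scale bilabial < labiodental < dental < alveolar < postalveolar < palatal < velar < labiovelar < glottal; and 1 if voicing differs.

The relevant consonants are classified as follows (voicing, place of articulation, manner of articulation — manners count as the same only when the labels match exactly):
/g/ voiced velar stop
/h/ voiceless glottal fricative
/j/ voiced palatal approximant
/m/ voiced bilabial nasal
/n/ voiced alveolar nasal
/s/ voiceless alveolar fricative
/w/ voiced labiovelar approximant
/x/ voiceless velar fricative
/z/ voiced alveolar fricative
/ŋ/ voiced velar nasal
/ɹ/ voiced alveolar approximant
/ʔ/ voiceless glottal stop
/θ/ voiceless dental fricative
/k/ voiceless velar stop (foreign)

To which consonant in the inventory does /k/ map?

g

/g/ is closest: same manner (stop), place distance 0 (velar→velar), voicing differs (+1); total 1. Next closest is /ʔ/ at distance 2.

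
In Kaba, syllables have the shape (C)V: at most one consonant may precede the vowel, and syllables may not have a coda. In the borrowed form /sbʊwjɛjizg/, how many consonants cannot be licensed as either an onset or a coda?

4

Under (C)V, the unsyllabifiable consonants are /s/, /w/, /z/, /g/ (no codas are permitted; onsets are limited to one consonant).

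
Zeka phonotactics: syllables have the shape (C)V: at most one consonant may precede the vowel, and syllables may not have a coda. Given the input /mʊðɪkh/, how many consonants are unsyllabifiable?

Under (C)V, the unsyllabifiable consonants are /k/, /h/ (no codas are permitted; onsets are limited to one consonant).

2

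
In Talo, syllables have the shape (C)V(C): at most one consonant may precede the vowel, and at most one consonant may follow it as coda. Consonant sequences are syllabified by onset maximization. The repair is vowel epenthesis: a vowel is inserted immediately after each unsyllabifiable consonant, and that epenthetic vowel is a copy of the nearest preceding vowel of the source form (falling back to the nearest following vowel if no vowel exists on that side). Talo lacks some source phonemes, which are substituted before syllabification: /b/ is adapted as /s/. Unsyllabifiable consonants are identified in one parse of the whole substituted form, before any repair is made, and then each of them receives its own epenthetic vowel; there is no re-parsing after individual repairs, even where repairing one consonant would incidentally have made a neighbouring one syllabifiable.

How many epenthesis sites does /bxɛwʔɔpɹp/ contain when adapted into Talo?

3

After substitution the input is /sxɛwʔɔpɹp/.
The unsyllabifiable consonants are /s/, /ɹ/, /p/; each receives one epenthetic vowel.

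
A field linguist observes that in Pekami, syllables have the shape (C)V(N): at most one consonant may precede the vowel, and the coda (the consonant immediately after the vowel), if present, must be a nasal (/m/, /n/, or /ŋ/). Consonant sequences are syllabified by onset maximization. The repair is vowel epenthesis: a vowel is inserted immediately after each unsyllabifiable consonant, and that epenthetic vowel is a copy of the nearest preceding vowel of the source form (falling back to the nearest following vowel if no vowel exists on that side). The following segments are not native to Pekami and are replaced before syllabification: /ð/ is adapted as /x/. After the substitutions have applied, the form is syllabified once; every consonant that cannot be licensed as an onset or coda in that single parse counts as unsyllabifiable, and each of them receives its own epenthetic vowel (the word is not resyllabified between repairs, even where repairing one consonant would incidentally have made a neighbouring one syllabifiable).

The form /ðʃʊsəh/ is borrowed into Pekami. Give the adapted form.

Substitution: /ð/ → /x/, giving /xʃʊsəh/.
Syllabifying with onset maximization leaves /x/, /h/ stranded (only a nasal (/m/, /n/, or /ŋ/) is licensed in coda position; onsets are limited to one consonant).
Inserting the epenthetic vowel yields /x/ → /xʊ/, /h/ → /hə/.

xʊʃʊsəhə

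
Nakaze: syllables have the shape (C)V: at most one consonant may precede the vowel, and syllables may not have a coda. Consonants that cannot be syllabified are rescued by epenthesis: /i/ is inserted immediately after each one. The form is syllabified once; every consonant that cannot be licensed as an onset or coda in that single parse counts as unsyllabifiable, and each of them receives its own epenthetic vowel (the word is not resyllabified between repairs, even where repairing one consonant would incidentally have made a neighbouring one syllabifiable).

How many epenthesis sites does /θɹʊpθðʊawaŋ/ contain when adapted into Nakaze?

4

The unsyllabifiable consonants are /θ/, /p/, /θ/, /ŋ/; each receives one epenthetic vowel.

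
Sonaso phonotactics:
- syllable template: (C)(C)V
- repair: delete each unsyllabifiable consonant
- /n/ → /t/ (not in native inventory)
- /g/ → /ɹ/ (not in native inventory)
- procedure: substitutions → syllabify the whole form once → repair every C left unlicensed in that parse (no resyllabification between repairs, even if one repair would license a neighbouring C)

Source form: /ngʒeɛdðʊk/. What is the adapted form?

Substitution: /n/ → /t/, /g/ → /ɹ/, giving /tɹʒeɛdðʊk/.
The consonants /t/, /k/ cannot be parsed into a legal (C)(C)V syllable (no codas are permitted; onsets may contain at most 2 consonants).
Deletion applies to /t/, /k/.

ɹʒeɛdðʊ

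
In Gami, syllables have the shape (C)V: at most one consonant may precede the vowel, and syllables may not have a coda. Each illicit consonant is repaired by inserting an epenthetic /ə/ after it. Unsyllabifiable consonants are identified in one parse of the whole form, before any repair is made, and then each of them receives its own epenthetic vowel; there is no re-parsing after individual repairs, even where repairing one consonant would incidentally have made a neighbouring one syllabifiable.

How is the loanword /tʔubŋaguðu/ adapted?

təʔubəŋaguðu

The consonants /t/, /b/ cannot be parsed into a legal (C)V syllable (no codas are permitted; onsets are limited to one consonant).
Epenthesis after each stranded consonant: /t/ → /tə/, /b/ → /bə/.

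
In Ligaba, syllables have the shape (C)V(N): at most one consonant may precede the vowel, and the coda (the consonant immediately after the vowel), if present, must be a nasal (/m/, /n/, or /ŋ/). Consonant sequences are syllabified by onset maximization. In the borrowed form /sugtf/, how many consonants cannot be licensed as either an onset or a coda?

3

Syllabifying with onset maximization leaves /g/, /t/, /f/ stranded (only a nasal (/m/, /n/, or /ŋ/) is licensed in coda position; onsets are limited to one consonant).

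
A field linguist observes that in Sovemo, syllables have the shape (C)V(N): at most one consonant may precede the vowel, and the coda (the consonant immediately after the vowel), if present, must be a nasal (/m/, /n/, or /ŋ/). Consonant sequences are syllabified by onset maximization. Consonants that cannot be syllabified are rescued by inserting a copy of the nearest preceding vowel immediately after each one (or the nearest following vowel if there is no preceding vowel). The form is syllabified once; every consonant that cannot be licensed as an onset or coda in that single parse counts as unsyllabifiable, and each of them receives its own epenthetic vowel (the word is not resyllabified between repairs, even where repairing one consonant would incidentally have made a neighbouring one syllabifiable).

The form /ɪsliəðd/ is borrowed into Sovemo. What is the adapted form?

ɪsɪliəðədə

Under (C)V(N), the unsyllabifiable consonants are /s/, /ð/, /d/ (only a nasal (/m/, /n/, or /ŋ/) is licensed in coda position; onsets are limited to one consonant).
Epenthesis after each stranded consonant: /s/ → /sɪ/, /ð/ → /ðə/, /d/ → /də/.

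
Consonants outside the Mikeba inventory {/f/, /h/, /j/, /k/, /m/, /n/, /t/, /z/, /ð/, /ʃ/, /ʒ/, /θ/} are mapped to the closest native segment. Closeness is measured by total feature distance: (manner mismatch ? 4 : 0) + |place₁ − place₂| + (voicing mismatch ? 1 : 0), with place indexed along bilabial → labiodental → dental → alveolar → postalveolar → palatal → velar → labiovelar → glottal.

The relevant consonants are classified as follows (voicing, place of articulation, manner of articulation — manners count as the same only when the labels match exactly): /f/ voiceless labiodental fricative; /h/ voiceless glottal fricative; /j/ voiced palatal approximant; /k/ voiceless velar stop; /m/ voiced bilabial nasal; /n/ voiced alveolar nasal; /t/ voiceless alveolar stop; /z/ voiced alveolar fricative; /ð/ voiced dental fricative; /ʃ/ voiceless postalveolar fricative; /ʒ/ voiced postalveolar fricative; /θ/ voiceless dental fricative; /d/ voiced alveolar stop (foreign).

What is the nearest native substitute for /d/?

/t/ is closest: same manner (stop), place distance 0 (alveolar→alveolar), voicing differs (+1); total 1. Next closest is /k/ at distance 4.

t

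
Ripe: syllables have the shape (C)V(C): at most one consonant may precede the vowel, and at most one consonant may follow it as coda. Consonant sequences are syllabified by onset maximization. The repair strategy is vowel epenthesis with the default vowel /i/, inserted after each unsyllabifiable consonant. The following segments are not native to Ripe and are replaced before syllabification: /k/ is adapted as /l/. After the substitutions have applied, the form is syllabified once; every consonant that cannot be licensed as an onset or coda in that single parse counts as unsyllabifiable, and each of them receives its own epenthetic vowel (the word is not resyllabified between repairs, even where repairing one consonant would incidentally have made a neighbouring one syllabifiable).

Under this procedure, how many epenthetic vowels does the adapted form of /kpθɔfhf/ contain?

After substitution the input is /lpθɔfhf/.
The unsyllabifiable consonants are /l/, /p/, /h/, /f/; each receives one epenthetic vowel.

4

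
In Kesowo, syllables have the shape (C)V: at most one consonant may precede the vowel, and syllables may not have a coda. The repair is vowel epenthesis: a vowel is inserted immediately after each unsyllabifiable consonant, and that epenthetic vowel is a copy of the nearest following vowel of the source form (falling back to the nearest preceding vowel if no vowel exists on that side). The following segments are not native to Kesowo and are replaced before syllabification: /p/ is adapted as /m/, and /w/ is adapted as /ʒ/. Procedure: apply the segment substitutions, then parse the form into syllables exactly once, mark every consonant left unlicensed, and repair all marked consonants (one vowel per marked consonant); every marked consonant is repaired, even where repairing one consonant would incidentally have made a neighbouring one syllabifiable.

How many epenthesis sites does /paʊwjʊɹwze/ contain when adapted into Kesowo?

After substitution the input is /maʊʒjʊɹʒze/.
The unsyllabifiable consonants are /ʒ/, /ɹ/, /ʒ/; each receives one epenthetic vowel.

3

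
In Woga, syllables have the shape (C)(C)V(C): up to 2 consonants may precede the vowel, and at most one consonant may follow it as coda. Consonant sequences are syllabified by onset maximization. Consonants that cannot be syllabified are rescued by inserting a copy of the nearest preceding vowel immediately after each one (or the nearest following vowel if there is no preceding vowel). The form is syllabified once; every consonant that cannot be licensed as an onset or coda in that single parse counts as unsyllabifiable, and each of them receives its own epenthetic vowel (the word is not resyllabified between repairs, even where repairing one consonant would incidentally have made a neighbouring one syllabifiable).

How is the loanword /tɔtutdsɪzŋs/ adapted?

tɔtutdsɪzŋɪsɪ

Syllabifying with onset maximization leaves /ŋ/, /s/ stranded (at most one coda consonant is licensed; onsets may contain at most 2 consonants).
Inserting the epenthetic vowel yields /ŋ/ → /ŋɪ/, /s/ → /sɪ/.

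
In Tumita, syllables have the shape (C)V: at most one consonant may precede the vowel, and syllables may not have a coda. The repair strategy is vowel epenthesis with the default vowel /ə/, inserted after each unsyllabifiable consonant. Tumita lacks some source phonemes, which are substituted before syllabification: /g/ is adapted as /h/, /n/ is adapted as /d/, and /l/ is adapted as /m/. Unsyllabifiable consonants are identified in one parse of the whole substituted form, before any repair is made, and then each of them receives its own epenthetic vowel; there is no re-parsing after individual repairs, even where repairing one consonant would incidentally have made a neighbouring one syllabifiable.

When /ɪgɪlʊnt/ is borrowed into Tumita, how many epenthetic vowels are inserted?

After substitution the input is /ɪhɪmʊdt/.
The unsyllabifiable consonants are /d/, /t/; each receives one epenthetic vowel.

2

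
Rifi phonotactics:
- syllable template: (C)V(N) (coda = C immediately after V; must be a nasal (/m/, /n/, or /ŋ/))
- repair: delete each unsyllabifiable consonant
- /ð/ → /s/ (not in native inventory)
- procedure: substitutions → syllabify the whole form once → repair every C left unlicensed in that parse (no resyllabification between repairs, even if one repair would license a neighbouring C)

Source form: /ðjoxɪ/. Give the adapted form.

Substitution: /ð/ → /s/, giving /sjoxɪ/.
Syllabifying with onset maximization leaves /s/ stranded (only a nasal (/m/, /n/, or /ŋ/) is licensed in coda position; onsets are limited to one consonant).
Each unlicensed consonant is deleted: /s/.

joxɪ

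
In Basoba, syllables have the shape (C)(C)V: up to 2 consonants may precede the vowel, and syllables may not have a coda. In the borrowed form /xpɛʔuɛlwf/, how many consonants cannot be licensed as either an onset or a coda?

3

Syllabifying with onset maximization leaves /l/, /w/, /f/ stranded (no codas are permitted; onsets may contain at most 2 consonants).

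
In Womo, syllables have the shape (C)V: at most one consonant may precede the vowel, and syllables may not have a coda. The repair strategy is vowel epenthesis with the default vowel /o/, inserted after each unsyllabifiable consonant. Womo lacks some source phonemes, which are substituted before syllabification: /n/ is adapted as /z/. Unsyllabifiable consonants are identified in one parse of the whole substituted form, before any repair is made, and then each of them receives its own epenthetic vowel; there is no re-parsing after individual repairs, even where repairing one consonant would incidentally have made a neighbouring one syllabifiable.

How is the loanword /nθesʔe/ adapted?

zoθesoʔe

Substitution: /n/ → /z/, giving /zθesʔe/.
Syllabifying with onset maximization leaves /z/, /s/ stranded (no codas are permitted; onsets are limited to one consonant).
Each unlicensed consonant becomes the onset of a new syllable: /z/ → /zo/, /s/ → /so/.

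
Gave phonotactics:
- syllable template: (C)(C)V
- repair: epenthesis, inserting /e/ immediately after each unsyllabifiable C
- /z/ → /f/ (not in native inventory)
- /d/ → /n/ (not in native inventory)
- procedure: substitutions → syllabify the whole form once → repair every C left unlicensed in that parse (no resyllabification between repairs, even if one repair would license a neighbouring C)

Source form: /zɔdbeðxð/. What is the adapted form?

fɔnbeðexeðe

Substitution: /z/ → /f/, /d/ → /n/, giving /fɔnbeðxð/.
The consonants /ð/, /x/, /ð/ cannot be parsed into a legal (C)(C)V syllable (no codas are permitted; onsets may contain at most 2 consonants).
Epenthesis after each stranded consonant: /ð/ → /ðe/, /x/ → /xe/, /ð/ → /ðe/.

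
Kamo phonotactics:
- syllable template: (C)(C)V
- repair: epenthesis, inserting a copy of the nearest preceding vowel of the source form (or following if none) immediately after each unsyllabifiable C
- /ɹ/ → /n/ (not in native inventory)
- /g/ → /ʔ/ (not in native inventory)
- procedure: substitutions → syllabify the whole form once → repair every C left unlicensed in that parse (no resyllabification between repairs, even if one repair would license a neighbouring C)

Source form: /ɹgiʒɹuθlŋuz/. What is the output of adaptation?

nʔiʒnuθulŋuzu

Substitution: /ɹ/ → /n/, /g/ → /ʔ/, giving /nʔiʒnuθlŋuz/.
The consonants /θ/, /z/ cannot be parsed into a legal (C)(C)V syllable (no codas are permitted; onsets may contain at most 2 consonants).
Each unlicensed consonant becomes the onset of a new syllable: /θ/ → /θu/, /z/ → /zu/.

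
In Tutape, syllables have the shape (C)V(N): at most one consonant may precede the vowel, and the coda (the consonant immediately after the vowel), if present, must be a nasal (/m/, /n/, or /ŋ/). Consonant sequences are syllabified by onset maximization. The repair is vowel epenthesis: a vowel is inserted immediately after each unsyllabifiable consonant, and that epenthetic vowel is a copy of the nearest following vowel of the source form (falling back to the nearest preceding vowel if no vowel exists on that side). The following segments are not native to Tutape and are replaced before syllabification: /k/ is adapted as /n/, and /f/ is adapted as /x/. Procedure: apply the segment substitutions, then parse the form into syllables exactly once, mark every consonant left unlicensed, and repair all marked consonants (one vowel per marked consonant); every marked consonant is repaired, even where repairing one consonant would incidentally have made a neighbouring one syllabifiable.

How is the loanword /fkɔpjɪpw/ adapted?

Substitution: /f/ → /x/, /k/ → /n/, giving /xnɔpjɪpw/.
Under (C)V(N), the unsyllabifiable consonants are /x/, /p/, /p/, /w/ (only a nasal (/m/, /n/, or /ŋ/) is licensed in coda position; onsets are limited to one consonant).
Inserting the epenthetic vowel yields /x/ → /xɔ/, /p/ → /pɪ/, /p/ → /pɪ/, /w/ → /wɪ/.

xɔnɔpɪjɪpɪwɪ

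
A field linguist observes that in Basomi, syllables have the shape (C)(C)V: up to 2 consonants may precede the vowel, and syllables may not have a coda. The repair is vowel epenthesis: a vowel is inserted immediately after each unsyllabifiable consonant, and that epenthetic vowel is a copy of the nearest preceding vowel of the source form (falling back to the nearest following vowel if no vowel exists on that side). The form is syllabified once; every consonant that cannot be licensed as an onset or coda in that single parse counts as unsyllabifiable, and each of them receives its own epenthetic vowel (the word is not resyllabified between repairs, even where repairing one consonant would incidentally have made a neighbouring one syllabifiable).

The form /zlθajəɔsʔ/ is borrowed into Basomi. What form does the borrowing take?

zalθajəɔsɔʔɔ

The consonants /z/, /s/, /ʔ/ cannot be parsed into a legal (C)(C)V syllable (no codas are permitted; onsets may contain at most 2 consonants).
Inserting the epenthetic vowel yields /z/ → /za/, /s/ → /sɔ/, /ʔ/ → /ʔɔ/.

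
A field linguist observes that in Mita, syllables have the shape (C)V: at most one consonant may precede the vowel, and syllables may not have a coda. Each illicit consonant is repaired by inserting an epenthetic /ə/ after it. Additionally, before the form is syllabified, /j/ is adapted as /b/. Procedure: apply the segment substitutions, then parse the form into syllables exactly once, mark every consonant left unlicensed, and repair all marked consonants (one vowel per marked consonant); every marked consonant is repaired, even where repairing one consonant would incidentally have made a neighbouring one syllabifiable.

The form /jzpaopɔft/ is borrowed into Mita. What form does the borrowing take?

Substitution: /j/ → /b/, giving /bzpaopɔft/.
Syllabifying with onset maximization leaves /b/, /z/, /f/, /t/ stranded (no codas are permitted; onsets are limited to one consonant).
Inserting the epenthetic vowel yields /b/ → /bə/, /z/ → /zə/, /f/ → /fə/, /t/ → /tə/.

bəzəpaopɔfətə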